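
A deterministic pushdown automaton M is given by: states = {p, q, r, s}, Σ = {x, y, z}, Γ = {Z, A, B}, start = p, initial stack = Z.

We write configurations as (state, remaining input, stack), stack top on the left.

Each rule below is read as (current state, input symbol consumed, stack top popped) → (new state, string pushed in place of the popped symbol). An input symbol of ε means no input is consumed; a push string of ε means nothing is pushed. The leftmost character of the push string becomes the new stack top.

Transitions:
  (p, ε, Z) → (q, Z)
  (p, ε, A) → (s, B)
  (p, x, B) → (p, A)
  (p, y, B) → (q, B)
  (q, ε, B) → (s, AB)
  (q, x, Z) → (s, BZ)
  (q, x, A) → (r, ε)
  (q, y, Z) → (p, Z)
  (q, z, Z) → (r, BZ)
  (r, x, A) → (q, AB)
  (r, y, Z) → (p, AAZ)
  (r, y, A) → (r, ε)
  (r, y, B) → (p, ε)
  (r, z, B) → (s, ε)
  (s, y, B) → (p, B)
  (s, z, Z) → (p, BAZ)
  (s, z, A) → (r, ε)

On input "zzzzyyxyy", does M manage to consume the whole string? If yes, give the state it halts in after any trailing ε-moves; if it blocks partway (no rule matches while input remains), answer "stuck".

(p, zzzzyyxyy, Z) ⊢ (q, zzzzyyxyy, Z) ⊢ (r, zzzyyxyy, BZ) ⊢ (s, zzyyxyy, Z) ⊢ (p, zyyxyy, BAZ)
No transition for (p, z, top B); M blocks with input zyyxyy remaining.

stuck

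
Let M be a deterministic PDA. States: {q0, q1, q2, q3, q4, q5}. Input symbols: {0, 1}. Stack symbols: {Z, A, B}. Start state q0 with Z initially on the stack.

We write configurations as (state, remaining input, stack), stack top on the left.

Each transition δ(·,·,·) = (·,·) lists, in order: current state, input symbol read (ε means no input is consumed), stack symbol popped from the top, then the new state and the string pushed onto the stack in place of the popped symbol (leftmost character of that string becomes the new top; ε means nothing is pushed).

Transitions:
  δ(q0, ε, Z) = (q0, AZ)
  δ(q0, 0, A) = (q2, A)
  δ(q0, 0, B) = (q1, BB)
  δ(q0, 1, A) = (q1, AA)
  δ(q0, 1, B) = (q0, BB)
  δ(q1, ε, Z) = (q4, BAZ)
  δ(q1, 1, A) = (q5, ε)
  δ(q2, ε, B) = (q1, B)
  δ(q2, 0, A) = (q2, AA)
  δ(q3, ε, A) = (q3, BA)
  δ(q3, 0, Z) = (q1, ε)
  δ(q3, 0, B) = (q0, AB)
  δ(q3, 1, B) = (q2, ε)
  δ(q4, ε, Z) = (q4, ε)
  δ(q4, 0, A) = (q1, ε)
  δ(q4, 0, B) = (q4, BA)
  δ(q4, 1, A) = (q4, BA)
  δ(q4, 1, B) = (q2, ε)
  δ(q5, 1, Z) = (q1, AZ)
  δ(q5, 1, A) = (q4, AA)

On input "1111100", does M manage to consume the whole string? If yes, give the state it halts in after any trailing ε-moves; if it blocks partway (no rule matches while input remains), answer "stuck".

(q0, 1111100, Z)
  ε-move, top Z: go to q0, push AZ → (q0, 1111100, AZ)
  read 1, top A: go to q1, push AA → (q1, 111100, AAZ)
  read 1, top A: go to q5, push ε → (q5, 11100, AZ)
  read 1, top A: go to q4, push AA → (q4, 1100, AAZ)
  read 1, top A: go to q4, push BA → (q4, 100, BAAZ)
  read 1, top B: go to q2, push ε → (q2, 00, AAZ)
  read 0, top A: go to q2, push AA → (q2, 0, AAAZ)
  read 0, top A: go to q2, push AA → (q2, ε, AAAAZ)
All input consumed; M is in state q2.

q2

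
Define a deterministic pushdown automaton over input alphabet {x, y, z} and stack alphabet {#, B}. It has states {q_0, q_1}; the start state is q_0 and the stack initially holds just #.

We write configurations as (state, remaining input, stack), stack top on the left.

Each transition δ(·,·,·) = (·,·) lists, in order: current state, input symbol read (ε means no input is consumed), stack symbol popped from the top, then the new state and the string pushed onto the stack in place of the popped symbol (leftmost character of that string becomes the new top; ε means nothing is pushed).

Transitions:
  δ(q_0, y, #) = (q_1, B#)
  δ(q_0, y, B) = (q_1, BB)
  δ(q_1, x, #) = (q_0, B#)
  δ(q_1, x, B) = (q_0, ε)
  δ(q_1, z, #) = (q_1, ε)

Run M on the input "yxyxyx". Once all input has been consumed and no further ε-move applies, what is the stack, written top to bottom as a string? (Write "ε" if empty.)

#

(q_0, yxyxyx, #)
  read y, top #: go to q_1, push B# → (q_1, xyxyx, B#)
  read x, top B: go to q_0, push ε → (q_0, yxyx, #)
  read y, top #: go to q_1, push B# → (q_1, xyx, B#)
  read x, top B: go to q_0, push ε → (q_0, yx, #)
  read y, top #: go to q_1, push B# → (q_1, x, B#)
  read x, top B: go to q_0, push ε → (q_0, ε, #)
All input consumed in state q_0 with stack #.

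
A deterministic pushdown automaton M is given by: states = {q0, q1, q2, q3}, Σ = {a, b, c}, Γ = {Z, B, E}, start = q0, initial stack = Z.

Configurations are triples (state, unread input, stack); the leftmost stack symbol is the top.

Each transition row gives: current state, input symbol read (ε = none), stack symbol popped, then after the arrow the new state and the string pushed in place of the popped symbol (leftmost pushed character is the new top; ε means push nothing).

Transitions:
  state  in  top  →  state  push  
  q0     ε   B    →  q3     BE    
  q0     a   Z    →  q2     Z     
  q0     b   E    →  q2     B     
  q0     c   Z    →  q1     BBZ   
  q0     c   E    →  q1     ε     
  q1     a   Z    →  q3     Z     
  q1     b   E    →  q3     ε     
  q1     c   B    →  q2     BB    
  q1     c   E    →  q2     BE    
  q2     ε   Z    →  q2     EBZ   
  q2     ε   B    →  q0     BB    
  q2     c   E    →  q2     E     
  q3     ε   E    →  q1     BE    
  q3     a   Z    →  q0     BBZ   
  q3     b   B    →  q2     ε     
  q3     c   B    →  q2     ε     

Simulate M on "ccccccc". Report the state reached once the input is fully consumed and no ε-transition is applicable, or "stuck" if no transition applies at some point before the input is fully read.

q2

(q0, ccccccc, Z) ⊢ (q1, cccccc, BBZ) ⊢ (q2, ccccc, BBBZ) ⊢ (q0, ccccc, BBBBZ) ⊢ (q3, ccccc, BEBBBZ) ⊢ (q2, cccc, EBBBZ) ⊢ (q2, ccc, EBBBZ) ⊢ (q2, cc, EBBBZ) ⊢ (q2, c, EBBBZ) ⊢ (q2, ε, EBBBZ)
All input consumed; M is in state q2.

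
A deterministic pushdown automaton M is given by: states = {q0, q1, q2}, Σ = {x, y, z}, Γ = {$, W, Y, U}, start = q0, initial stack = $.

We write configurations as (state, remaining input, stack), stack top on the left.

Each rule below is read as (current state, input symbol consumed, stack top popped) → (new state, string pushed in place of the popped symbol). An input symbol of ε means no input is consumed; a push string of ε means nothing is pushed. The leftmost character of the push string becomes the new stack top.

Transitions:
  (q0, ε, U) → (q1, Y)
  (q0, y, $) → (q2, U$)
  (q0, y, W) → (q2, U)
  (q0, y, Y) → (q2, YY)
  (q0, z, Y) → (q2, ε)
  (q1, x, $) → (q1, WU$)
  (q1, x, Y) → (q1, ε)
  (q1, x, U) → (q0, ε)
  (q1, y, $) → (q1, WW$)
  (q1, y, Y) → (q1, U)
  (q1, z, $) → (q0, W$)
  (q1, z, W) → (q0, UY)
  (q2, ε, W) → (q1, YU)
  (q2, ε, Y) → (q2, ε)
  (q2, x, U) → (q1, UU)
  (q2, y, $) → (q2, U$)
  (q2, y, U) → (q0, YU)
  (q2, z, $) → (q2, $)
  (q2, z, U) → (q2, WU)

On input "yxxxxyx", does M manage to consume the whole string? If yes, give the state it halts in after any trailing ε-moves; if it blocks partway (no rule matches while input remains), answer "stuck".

(q0, yxxxxyx, $)
  read y, top $: go to q2, push U$ → (q2, xxxxyx, U$)
  read x, top U: go to q1, push UU → (q1, xxxyx, UU$)
  read x, top U: go to q0, push ε → (q0, xxyx, U$)
  ε-move, top U: go to q1, push Y → (q1, xxyx, Y$)
  read x, top Y: go to q1, push ε → (q1, xyx, $)
  read x, top $: go to q1, push WU$ → (q1, yx, WU$)
No transition for (q1, y, top W); M blocks with input yx remaining.

stuck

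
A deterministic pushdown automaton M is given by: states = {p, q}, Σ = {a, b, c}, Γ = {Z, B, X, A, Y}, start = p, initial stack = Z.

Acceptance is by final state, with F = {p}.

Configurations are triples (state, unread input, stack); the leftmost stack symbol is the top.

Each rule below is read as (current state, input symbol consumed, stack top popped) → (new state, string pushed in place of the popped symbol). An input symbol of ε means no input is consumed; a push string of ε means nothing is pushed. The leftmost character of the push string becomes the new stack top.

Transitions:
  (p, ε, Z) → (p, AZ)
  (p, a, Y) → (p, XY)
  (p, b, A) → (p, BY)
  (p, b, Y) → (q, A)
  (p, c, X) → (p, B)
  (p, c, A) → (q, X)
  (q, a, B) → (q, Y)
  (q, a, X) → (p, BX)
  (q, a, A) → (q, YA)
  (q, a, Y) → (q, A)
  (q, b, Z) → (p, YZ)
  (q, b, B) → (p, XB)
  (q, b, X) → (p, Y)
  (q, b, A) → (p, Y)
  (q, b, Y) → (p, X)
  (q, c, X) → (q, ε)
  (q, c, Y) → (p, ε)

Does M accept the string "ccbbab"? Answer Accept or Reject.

(p, ccbbab, Z)
  ε-move, top Z: go to p, push AZ → (p, ccbbab, AZ)
  read c, top A: go to q, push X → (q, cbbab, XZ)
  read c, top X: go to q, push ε → (q, bbab, Z)
  read b, top Z: go to p, push YZ → (p, bab, YZ)
  read b, top Y: go to q, push A → (q, ab, AZ)
  read a, top A: go to q, push YA → (q, b, YAZ)
  read b, top Y: go to p, push X → (p, ε, XAZ)
All input consumed; state p ∈ F.

Accept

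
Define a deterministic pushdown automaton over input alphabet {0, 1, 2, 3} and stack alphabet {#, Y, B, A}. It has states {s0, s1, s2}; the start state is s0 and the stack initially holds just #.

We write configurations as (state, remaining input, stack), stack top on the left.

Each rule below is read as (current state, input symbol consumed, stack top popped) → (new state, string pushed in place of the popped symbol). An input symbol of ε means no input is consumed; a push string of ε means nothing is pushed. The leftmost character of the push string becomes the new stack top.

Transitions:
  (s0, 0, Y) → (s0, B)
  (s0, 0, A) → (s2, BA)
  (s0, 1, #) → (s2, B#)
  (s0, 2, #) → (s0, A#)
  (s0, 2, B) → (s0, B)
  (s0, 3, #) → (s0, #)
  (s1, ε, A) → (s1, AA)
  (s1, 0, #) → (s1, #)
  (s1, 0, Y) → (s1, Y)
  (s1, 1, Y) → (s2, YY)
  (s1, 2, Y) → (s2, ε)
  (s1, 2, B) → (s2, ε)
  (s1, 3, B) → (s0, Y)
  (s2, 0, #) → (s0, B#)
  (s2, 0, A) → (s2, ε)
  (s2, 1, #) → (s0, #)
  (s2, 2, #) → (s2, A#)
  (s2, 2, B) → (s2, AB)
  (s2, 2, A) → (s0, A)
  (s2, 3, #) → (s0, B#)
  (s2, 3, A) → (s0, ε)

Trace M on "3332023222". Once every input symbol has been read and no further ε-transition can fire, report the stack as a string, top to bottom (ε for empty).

BA#

(s0, 3332023222, #) ⊢ (s0, 332023222, #) ⊢ (s0, 32023222, #) ⊢ (s0, 2023222, #) ⊢ (s0, 023222, A#) ⊢ (s2, 23222, BA#) ⊢ (s2, 3222, ABA#) ⊢ (s0, 222, BA#) ⊢ (s0, 22, BA#) ⊢ (s0, 2, BA#) ⊢ (s0, ε, BA#)
All input consumed in state s0 with stack BA#.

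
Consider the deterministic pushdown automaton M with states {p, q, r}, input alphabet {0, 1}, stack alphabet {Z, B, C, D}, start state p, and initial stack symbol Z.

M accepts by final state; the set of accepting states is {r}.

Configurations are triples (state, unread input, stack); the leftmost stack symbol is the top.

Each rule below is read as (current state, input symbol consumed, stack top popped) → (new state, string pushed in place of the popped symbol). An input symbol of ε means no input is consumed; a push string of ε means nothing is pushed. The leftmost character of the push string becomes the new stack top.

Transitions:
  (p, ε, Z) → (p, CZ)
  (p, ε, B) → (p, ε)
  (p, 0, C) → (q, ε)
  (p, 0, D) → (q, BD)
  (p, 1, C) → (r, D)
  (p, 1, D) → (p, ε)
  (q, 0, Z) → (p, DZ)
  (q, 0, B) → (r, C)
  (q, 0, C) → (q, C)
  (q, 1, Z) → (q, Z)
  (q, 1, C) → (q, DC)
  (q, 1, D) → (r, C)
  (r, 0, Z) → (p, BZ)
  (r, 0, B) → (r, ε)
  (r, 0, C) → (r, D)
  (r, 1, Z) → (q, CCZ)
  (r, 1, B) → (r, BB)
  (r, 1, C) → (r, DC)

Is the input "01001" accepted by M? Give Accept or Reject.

Reject

(p, 01001, Z)
  ε-move, top Z: go to p, push CZ → (p, 01001, CZ)
  read 0, top C: go to q, push ε → (q, 1001, Z)
  read 1, top Z: go to q, push Z → (q, 001, Z)
  read 0, top Z: go to p, push DZ → (p, 01, DZ)
  read 0, top D: go to q, push BD → (q, 1, BDZ)
No transition applies at (q, 1, BDZ); input not fully consumed.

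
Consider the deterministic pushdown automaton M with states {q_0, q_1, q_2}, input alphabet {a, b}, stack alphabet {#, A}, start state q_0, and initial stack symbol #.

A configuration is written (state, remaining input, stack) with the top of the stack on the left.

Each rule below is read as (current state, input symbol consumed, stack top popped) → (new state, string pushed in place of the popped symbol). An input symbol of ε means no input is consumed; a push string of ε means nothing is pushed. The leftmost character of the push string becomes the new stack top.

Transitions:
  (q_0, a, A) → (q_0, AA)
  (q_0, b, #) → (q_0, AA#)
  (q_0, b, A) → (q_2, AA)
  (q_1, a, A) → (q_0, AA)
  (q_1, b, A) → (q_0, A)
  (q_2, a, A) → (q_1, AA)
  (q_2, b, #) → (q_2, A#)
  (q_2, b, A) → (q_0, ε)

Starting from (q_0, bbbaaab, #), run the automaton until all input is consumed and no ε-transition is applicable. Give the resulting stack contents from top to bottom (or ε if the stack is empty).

AAAAAA#

(q_0, bbbaaab, #)
  read b, top #: go to q_0, push AA# → (q_0, bbaaab, AA#)
  read b, top A: go to q_2, push AA → (q_2, baaab, AAA#)
  read b, top A: go to q_0, push ε → (q_0, aaab, AA#)
  read a, top A: go to q_0, push AA → (q_0, aab, AAA#)
  read a, top A: go to q_0, push AA → (q_0, ab, AAAA#)
  read a, top A: go to q_0, push AA → (q_0, b, AAAAA#)
  read b, top A: go to q_2, push AA → (q_2, ε, AAAAAA#)
All input consumed in state q_2 with stack AAAAAA#.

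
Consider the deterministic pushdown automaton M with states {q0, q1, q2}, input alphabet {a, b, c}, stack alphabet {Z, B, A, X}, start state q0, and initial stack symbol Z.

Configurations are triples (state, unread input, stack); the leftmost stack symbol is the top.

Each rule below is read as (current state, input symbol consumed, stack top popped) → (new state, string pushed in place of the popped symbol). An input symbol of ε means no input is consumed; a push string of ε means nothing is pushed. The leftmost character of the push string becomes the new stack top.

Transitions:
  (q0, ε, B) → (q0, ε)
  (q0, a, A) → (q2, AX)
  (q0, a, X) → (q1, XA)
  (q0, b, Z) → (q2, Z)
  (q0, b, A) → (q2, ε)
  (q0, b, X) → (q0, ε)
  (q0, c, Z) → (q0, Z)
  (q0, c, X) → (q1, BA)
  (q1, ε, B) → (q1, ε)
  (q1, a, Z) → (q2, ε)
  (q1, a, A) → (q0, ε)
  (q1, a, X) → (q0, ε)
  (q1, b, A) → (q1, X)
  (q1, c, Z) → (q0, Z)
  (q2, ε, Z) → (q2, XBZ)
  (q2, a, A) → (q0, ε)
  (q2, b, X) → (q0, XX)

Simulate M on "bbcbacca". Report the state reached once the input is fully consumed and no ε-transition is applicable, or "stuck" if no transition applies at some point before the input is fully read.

stuck

(q0, bbcbacca, Z) ⊢ (q2, bcbacca, Z) ⊢ (q2, bcbacca, XBZ) ⊢ (q0, cbacca, XXBZ) ⊢ (q1, bacca, BAXBZ) ⊢ (q1, bacca, AXBZ) ⊢ (q1, acca, XXBZ) ⊢ (q0, cca, XBZ) ⊢ (q1, ca, BABZ) ⊢ (q1, ca, ABZ)
No transition for (q1, c, top A); M blocks with input ca remaining.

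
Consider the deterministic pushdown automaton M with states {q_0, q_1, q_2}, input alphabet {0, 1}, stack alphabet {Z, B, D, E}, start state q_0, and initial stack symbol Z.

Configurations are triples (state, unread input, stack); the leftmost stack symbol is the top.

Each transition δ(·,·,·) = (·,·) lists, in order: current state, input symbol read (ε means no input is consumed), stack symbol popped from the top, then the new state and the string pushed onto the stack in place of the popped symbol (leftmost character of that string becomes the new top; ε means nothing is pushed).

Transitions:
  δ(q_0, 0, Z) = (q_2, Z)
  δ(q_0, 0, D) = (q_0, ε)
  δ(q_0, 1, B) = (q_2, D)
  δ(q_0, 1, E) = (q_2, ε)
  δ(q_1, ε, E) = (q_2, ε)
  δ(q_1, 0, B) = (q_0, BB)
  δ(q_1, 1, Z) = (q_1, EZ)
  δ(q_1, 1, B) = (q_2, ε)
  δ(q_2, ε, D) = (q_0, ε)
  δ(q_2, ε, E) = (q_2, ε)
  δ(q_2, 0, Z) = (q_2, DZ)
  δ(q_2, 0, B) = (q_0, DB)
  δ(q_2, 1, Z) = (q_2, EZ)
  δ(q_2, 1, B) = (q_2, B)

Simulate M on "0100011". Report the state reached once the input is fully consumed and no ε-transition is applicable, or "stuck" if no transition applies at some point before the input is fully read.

stuck

(q_0, 0100011, Z)
  read 0, top Z: go to q_2, push Z → (q_2, 100011, Z)
  read 1, top Z: go to q_2, push EZ → (q_2, 00011, EZ)
  ε-move, top E: go to q_2, push ε → (q_2, 00011, Z)
  read 0, top Z: go to q_2, push DZ → (q_2, 0011, DZ)
  ε-move, top D: go to q_0, push ε → (q_0, 0011, Z)
  read 0, top Z: go to q_2, push Z → (q_2, 011, Z)
  read 0, top Z: go to q_2, push DZ → (q_2, 11, DZ)
  ε-move, top D: go to q_0, push ε → (q_0, 11, Z)
No transition for (q_0, 1, top Z); M blocks with input 11 remaining.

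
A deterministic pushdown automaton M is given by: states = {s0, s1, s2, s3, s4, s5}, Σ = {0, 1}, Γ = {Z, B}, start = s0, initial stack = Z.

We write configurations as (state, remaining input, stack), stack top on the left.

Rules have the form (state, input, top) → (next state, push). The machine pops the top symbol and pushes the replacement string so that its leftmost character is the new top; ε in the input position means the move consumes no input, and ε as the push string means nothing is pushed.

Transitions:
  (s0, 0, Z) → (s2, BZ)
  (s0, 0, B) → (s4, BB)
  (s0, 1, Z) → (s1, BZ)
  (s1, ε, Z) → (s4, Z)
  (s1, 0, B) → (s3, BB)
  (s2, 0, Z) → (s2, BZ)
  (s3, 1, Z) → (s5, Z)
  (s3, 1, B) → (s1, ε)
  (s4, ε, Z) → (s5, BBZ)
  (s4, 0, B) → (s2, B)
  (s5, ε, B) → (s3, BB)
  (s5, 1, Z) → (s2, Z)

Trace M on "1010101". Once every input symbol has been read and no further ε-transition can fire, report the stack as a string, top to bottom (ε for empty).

(s0, 1010101, Z)
  read 1, top Z: go to s1, push BZ → (s1, 010101, BZ)
  read 0, top B: go to s3, push BB → (s3, 10101, BBZ)
  read 1, top B: go to s1, push ε → (s1, 0101, BZ)
  read 0, top B: go to s3, push BB → (s3, 101, BBZ)
  read 1, top B: go to s1, push ε → (s1, 01, BZ)
  read 0, top B: go to s3, push BB → (s3, 1, BBZ)
  read 1, top B: go to s1, push ε → (s1, ε, BZ)
All input consumed in state s1 with stack BZ.

BZ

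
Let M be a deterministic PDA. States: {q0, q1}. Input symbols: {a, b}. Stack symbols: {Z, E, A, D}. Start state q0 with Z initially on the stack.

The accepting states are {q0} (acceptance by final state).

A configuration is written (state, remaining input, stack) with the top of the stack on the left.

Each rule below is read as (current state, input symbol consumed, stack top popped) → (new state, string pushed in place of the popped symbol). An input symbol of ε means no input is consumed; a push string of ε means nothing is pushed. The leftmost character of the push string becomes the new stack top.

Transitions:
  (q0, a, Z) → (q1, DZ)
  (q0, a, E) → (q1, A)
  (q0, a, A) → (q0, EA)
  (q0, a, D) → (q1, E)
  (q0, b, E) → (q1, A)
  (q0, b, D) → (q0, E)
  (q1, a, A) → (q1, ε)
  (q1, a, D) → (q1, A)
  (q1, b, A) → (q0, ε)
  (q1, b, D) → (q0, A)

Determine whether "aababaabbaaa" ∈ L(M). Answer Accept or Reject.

(q0, aababaabbaaa, Z)
  read a, top Z: go to q1, push DZ → (q1, ababaabbaaa, DZ)
  read a, top D: go to q1, push A → (q1, babaabbaaa, AZ)
  read b, top A: go to q0, push ε → (q0, abaabbaaa, Z)
  read a, top Z: go to q1, push DZ → (q1, baabbaaa, DZ)
  read b, top D: go to q0, push A → (q0, aabbaaa, AZ)
  read a, top A: go to q0, push EA → (q0, abbaaa, EAZ)
  read a, top E: go to q1, push A → (q1, bbaaa, AAZ)
  read b, top A: go to q0, push ε → (q0, baaa, AZ)
No transition applies at (q0, baaa, AZ); input not fully consumed.

Reject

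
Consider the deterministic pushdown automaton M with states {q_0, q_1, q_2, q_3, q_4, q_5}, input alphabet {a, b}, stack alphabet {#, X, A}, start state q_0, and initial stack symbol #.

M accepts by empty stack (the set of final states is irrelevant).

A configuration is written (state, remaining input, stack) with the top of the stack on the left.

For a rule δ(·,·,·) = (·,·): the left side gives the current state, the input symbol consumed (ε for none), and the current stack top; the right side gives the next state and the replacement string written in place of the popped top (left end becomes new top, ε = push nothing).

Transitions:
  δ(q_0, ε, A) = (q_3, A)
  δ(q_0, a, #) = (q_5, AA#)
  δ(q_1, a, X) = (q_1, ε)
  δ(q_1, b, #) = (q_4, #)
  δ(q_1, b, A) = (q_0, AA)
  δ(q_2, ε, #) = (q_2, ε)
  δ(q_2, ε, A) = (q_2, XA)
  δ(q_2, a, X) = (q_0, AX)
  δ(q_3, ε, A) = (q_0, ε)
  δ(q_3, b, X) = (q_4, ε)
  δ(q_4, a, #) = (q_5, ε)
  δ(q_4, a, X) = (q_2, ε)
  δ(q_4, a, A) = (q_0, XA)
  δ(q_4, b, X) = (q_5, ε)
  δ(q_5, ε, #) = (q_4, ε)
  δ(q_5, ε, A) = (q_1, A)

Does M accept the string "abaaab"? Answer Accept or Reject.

Reject

(q_0, abaaab, #) ⊢ (q_5, baaab, AA#) ⊢ (q_1, baaab, AA#) ⊢ (q_0, aaab, AAA#) ⊢ (q_3, aaab, AAA#) ⊢ (q_0, aaab, AA#) ⊢ (q_3, aaab, AA#) ⊢ (q_0, aaab, A#) ⊢ (q_3, aaab, A#) ⊢ (q_0, aaab, #) ⊢ (q_5, aab, AA#) ⊢ (q_1, aab, AA#)
No transition applies at (q_1, aab, AA#); input not fully consumed.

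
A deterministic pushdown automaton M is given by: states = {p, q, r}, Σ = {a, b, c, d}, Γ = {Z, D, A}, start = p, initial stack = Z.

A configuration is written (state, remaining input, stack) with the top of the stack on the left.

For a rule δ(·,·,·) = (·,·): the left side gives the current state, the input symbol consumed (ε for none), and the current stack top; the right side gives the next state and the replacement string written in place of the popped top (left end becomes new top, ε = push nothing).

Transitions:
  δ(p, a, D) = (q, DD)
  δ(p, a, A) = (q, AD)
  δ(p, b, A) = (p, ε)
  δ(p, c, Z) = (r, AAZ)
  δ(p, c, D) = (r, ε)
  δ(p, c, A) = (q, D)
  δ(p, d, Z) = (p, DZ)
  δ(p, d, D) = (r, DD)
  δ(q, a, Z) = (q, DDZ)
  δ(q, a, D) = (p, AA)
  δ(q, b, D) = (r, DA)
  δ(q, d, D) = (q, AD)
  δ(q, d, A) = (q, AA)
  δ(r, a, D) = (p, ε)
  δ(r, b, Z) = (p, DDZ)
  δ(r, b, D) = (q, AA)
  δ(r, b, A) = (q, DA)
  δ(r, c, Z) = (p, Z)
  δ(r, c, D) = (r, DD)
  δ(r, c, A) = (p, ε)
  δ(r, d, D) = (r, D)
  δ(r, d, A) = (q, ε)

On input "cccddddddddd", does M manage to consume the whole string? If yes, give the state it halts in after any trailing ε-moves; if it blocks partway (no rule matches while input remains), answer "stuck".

q

(p, cccddddddddd, Z)
  read c, top Z: go to r, push AAZ → (r, ccddddddddd, AAZ)
  read c, top A: go to p, push ε → (p, cddddddddd, AZ)
  read c, top A: go to q, push D → (q, ddddddddd, DZ)
  read d, top D: go to q, push AD → (q, dddddddd, ADZ)
  read d, top A: go to q, push AA → (q, ddddddd, AADZ)
  read d, top A: go to q, push AA → (q, dddddd, AAADZ)
  read d, top A: go to q, push AA → (q, ddddd, AAAADZ)
  read d, top A: go to q, push AA → (q, dddd, AAAAADZ)
  read d, top A: go to q, push AA → (q, ddd, AAAAAADZ)
  read d, top A: go to q, push AA → (q, dd, AAAAAAADZ)
  read d, top A: go to q, push AA → (q, d, AAAAAAAADZ)
  read d, top A: go to q, push AA → (q, ε, AAAAAAAAADZ)
All input consumed; M is in state q.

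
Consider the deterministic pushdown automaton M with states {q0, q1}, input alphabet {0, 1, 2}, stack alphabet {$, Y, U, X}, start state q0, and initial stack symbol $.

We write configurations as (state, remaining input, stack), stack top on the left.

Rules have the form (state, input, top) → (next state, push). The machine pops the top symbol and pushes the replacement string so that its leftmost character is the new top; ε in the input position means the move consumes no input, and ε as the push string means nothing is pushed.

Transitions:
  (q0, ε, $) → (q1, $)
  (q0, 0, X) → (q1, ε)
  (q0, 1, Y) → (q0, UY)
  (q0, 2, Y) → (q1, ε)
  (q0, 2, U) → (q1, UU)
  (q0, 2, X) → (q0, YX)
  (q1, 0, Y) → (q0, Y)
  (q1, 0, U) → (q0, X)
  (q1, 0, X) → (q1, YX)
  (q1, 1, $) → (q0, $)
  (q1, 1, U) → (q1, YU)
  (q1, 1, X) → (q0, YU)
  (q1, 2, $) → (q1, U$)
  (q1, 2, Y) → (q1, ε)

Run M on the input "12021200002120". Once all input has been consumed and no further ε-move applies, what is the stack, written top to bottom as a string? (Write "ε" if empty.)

X$

(q0, 12021200002120, $)
  ε-move, top $: go to q1, push $ → (q1, 12021200002120, $)
  read 1, top $: go to q0, push $ → (q0, 2021200002120, $)
  ε-move, top $: go to q1, push $ → (q1, 2021200002120, $)
  read 2, top $: go to q1, push U$ → (q1, 021200002120, U$)
  read 0, top U: go to q0, push X → (q0, 21200002120, X$)
  read 2, top X: go to q0, push YX → (q0, 1200002120, YX$)
  read 1, top Y: go to q0, push UY → (q0, 200002120, UYX$)
  read 2, top U: go to q1, push UU → (q1, 00002120, UUYX$)
  read 0, top U: go to q0, push X → (q0, 0002120, XUYX$)
  read 0, top X: go to q1, push ε → (q1, 002120, UYX$)
  read 0, top U: go to q0, push X → (q0, 02120, XYX$)
  read 0, top X: go to q1, push ε → (q1, 2120, YX$)
  read 2, top Y: go to q1, push ε → (q1, 120, X$)
  read 1, top X: go to q0, push YU → (q0, 20, YU$)
  read 2, top Y: go to q1, push ε → (q1, 0, U$)
  read 0, top U: go to q0, push X → (q0, ε, X$)
All input consumed in state q0 with stack X$.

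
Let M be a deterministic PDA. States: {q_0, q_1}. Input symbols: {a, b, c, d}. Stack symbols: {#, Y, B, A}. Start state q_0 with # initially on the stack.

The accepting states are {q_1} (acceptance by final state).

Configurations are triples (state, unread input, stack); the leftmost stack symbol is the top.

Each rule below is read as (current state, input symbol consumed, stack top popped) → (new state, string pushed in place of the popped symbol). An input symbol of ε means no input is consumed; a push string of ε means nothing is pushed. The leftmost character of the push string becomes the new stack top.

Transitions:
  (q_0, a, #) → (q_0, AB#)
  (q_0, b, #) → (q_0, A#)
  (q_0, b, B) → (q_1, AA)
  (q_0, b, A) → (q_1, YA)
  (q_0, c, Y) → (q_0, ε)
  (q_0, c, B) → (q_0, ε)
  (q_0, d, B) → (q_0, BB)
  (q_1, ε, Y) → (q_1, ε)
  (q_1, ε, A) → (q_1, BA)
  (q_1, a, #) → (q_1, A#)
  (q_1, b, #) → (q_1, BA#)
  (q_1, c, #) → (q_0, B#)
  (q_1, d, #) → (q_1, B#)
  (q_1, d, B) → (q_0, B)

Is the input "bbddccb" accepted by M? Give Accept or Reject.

(q_0, bbddccb, #)
  read b, top #: go to q_0, push A# → (q_0, bddccb, A#)
  read b, top A: go to q_1, push YA → (q_1, ddccb, YA#)
  ε-move, top Y: go to q_1, push ε → (q_1, ddccb, A#)
  ε-move, top A: go to q_1, push BA → (q_1, ddccb, BA#)
  read d, top B: go to q_0, push B → (q_0, dccb, BA#)
  read d, top B: go to q_0, push BB → (q_0, ccb, BBA#)
  read c, top B: go to q_0, push ε → (q_0, cb, BA#)
  read c, top B: go to q_0, push ε → (q_0, b, A#)
  read b, top A: go to q_1, push YA → (q_1, ε, YA#)
All input consumed; state q_1 ∈ F.

Accept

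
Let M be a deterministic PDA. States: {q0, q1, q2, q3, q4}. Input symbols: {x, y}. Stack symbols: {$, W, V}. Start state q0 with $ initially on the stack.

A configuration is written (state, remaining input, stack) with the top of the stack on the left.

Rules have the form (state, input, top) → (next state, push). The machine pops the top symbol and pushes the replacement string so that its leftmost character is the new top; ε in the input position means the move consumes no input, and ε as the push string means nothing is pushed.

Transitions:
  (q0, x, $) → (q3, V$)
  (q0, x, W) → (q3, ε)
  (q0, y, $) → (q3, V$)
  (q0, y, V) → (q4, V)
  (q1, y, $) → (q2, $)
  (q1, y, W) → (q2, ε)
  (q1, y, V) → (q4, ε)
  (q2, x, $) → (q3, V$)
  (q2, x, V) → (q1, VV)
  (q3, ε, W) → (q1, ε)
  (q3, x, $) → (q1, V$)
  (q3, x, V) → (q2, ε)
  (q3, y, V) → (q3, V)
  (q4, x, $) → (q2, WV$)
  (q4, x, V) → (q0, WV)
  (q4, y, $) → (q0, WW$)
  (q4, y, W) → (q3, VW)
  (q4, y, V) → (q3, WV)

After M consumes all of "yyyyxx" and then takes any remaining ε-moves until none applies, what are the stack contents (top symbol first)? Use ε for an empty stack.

(q0, yyyyxx, $) ⊢ (q3, yyyxx, V$) ⊢ (q3, yyxx, V$) ⊢ (q3, yxx, V$) ⊢ (q3, xx, V$) ⊢ (q2, x, $) ⊢ (q3, ε, V$)
All input consumed in state q3 with stack V$.

V$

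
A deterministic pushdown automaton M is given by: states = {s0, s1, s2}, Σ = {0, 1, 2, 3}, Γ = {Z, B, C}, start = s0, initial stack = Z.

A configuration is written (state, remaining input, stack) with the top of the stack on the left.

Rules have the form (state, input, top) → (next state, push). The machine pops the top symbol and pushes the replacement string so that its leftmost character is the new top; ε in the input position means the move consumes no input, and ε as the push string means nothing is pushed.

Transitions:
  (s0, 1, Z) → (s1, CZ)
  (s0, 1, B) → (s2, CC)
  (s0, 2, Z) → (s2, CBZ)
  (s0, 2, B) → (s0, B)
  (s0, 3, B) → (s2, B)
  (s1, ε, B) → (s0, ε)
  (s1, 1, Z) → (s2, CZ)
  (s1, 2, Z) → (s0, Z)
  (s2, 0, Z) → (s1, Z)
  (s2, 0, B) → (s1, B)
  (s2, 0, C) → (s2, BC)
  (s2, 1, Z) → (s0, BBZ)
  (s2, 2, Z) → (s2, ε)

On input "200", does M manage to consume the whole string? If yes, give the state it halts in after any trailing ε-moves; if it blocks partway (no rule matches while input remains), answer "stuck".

s0

(s0, 200, Z) ⊢ (s2, 00, CBZ) ⊢ (s2, 0, BCBZ) ⊢ (s1, ε, BCBZ) ⊢ (s0, ε, CBZ)
All input consumed; M is in state s0.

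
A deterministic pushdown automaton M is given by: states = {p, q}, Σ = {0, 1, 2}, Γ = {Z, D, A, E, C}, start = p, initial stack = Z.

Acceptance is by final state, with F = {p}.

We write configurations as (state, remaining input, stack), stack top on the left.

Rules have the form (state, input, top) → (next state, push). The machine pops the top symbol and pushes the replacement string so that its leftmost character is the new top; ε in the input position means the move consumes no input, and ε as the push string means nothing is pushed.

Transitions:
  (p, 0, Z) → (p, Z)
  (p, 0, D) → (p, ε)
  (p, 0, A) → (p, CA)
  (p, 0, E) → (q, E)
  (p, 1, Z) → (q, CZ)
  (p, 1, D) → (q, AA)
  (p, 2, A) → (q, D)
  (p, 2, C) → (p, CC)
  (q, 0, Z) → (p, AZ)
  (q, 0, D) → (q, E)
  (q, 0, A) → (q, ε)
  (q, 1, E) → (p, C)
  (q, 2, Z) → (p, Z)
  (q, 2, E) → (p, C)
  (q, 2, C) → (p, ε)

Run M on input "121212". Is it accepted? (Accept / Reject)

Accept

(p, 121212, Z) ⊢ (q, 21212, CZ) ⊢ (p, 1212, Z) ⊢ (q, 212, CZ) ⊢ (p, 12, Z) ⊢ (q, 2, CZ) ⊢ (p, ε, Z)
All input consumed; state p ∈ F.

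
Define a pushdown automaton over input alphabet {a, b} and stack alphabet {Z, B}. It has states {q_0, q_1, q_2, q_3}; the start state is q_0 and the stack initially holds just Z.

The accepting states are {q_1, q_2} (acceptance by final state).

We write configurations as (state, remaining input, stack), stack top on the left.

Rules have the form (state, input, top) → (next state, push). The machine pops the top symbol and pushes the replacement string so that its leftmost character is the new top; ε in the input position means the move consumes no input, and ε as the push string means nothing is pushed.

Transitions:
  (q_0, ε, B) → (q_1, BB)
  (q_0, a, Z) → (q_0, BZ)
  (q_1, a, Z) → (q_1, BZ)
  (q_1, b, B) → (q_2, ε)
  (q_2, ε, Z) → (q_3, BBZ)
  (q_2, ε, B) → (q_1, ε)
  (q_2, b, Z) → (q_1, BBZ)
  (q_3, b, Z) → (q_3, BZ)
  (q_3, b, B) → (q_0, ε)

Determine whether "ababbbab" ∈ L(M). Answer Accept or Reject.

One accepting computation: (q_0, ababbbab, Z) ⊢ (q_0, babbbab, BZ) ⊢ (q_1, babbbab, BBZ) ⊢ (q_2, abbbab, BZ) ⊢ (q_1, abbbab, Z) ⊢ (q_1, bbbab, BZ) ⊢ (q_2, bbab, Z) ⊢ (q_1, bab, BBZ) ⊢ (q_2, ab, BZ) ⊢ (q_1, ab, Z) ⊢ (q_1, b, BZ) ⊢ (q_2, ε, Z)
All input consumed and state q_2 ∈ F.

Accept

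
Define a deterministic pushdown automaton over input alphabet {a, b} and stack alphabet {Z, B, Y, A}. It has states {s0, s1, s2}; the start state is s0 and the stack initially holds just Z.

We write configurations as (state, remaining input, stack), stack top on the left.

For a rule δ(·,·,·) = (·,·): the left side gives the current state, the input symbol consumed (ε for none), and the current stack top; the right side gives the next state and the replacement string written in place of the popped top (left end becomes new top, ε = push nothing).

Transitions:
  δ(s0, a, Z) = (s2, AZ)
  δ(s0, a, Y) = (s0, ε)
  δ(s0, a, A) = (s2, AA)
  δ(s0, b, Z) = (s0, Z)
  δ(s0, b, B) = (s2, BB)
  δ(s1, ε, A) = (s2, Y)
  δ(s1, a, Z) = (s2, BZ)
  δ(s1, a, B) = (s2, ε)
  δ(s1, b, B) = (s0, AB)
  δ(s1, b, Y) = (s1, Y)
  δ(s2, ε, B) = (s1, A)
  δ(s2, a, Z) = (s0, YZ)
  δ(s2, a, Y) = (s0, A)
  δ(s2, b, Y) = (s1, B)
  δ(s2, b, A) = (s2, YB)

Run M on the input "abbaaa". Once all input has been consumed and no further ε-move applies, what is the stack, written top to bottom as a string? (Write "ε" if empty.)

AAZ

(s0, abbaaa, Z)
  read a, top Z: go to s2, push AZ → (s2, bbaaa, AZ)
  read b, top A: go to s2, push YB → (s2, baaa, YBZ)
  read b, top Y: go to s1, push B → (s1, aaa, BBZ)
  read a, top B: go to s2, push ε → (s2, aa, BZ)
  ε-move, top B: go to s1, push A → (s1, aa, AZ)
  ε-move, top A: go to s2, push Y → (s2, aa, YZ)
  read a, top Y: go to s0, push A → (s0, a, AZ)
  read a, top A: go to s2, push AA → (s2, ε, AAZ)
All input consumed in state s2 with stack AAZ.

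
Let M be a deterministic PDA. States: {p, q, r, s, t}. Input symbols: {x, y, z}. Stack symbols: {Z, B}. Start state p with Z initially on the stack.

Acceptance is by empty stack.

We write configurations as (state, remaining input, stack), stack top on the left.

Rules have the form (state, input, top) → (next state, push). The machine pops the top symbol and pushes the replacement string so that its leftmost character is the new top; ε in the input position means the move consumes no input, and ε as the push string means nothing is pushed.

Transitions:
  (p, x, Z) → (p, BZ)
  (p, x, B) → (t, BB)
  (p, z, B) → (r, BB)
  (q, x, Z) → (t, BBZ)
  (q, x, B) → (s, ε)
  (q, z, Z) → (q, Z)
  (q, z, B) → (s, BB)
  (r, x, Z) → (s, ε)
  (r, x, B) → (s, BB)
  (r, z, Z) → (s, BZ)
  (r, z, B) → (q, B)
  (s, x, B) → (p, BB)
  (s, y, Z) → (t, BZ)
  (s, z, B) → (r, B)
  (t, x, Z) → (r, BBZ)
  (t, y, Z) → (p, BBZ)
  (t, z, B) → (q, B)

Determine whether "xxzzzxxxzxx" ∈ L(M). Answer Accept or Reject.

(p, xxzzzxxxzxx, Z)
  read x, top Z: go to p, push BZ → (p, xzzzxxxzxx, BZ)
  read x, top B: go to t, push BB → (t, zzzxxxzxx, BBZ)
  read z, top B: go to q, push B → (q, zzxxxzxx, BBZ)
  read z, top B: go to s, push BB → (s, zxxxzxx, BBBZ)
  read z, top B: go to r, push B → (r, xxxzxx, BBBZ)
  read x, top B: go to s, push BB → (s, xxzxx, BBBBZ)
  read x, top B: go to p, push BB → (p, xzxx, BBBBBZ)
  read x, top B: go to t, push BB → (t, zxx, BBBBBBZ)
  read z, top B: go to q, push B → (q, xx, BBBBBBZ)
  read x, top B: go to s, push ε → (s, x, BBBBBZ)
  read x, top B: go to p, push BB → (p, ε, BBBBBBZ)
All input consumed; stack is BBBBBBZ, not empty, and no further ε-move applies.

Reject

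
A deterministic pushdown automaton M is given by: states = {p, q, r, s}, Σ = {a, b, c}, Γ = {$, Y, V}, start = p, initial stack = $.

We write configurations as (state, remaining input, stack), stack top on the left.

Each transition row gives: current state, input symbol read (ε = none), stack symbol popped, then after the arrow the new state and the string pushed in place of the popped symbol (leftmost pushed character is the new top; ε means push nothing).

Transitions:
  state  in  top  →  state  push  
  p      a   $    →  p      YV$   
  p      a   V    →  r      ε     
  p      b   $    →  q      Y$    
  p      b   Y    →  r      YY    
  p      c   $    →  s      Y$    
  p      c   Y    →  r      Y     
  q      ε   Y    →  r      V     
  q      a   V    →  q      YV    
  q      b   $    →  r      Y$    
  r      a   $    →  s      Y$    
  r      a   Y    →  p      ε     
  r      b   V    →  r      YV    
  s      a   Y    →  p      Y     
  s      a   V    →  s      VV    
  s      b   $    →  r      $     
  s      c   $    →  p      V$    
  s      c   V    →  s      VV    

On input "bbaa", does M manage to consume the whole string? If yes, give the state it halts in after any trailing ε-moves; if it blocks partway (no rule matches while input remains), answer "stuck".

(p, bbaa, $)
  read b, top $: go to q, push Y$ → (q, baa, Y$)
  ε-move, top Y: go to r, push V → (r, baa, V$)
  read b, top V: go to r, push YV → (r, aa, YV$)
  read a, top Y: go to p, push ε → (p, a, V$)
  read a, top V: go to r, push ε → (r, ε, $)
All input consumed; M is in state r.

r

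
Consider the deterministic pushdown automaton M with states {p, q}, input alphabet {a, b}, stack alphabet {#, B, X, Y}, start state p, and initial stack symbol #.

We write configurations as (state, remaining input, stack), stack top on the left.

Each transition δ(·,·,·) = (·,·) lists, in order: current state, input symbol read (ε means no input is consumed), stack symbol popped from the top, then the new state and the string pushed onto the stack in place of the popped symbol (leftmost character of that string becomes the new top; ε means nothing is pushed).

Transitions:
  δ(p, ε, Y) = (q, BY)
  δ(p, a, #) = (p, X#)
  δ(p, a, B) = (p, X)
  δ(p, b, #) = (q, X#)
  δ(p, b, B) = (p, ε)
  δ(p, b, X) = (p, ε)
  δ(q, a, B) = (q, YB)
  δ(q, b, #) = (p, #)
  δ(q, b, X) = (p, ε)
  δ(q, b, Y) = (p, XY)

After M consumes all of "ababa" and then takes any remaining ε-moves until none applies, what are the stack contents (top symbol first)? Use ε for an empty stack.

(p, ababa, #)
  read a, top #: go to p, push X# → (p, baba, X#)
  read b, top X: go to p, push ε → (p, aba, #)
  read a, top #: go to p, push X# → (p, ba, X#)
  read b, top X: go to p, push ε → (p, a, #)
  read a, top #: go to p, push X# → (p, ε, X#)
All input consumed in state p with stack X#.

X#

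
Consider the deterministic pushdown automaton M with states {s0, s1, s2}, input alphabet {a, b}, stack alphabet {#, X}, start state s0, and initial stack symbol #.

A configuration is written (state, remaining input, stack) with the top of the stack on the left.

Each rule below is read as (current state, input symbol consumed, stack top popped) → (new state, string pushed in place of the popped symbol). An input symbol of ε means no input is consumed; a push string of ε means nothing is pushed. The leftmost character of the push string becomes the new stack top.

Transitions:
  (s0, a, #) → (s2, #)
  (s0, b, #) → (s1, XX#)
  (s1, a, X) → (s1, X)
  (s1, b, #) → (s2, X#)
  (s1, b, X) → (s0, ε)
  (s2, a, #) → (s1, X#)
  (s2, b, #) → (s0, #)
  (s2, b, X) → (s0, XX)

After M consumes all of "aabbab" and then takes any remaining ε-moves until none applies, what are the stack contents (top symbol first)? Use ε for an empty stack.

(s0, aabbab, #)
  read a, top #: go to s2, push # → (s2, abbab, #)
  read a, top #: go to s1, push X# → (s1, bbab, X#)
  read b, top X: go to s0, push ε → (s0, bab, #)
  read b, top #: go to s1, push XX# → (s1, ab, XX#)
  read a, top X: go to s1, push X → (s1, b, XX#)
  read b, top X: go to s0, push ε → (s0, ε, X#)
All input consumed in state s0 with stack X#.

X#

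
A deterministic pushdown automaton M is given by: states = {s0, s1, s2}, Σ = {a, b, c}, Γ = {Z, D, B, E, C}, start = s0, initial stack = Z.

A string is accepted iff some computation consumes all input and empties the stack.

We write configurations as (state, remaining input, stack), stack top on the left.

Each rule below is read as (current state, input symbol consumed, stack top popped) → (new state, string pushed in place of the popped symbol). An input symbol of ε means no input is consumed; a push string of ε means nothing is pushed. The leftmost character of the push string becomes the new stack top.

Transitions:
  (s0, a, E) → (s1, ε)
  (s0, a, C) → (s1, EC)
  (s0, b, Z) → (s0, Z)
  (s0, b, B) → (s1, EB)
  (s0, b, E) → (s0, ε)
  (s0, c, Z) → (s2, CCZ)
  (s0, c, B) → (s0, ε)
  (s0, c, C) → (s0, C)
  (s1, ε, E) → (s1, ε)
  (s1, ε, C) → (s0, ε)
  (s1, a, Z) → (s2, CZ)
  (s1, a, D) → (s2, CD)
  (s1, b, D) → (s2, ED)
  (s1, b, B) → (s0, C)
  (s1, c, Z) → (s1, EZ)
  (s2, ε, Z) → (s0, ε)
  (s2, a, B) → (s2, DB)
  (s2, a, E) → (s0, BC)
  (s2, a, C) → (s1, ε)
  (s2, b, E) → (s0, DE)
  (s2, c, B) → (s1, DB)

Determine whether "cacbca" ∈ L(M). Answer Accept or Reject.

Reject

(s0, cacbca, Z)
  read c, top Z: go to s2, push CCZ → (s2, acbca, CCZ)
  read a, top C: go to s1, push ε → (s1, cbca, CZ)
  ε-move, top C: go to s0, push ε → (s0, cbca, Z)
  read c, top Z: go to s2, push CCZ → (s2, bca, CCZ)
No transition applies at (s2, bca, CCZ); input not fully consumed.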